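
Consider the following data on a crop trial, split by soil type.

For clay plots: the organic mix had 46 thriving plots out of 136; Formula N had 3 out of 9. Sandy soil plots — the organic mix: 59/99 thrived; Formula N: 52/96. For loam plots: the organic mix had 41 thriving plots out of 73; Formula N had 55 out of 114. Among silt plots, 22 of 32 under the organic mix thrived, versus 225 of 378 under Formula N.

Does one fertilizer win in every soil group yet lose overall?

Clay: the organic mix 46/136 = 33.8%, Formula N 3/9 = 33.3% → the organic mix
Sandy soil: the organic mix 59/99 = 59.6%, Formula N 52/96 = 54.2% → the organic mix
Loam: the organic mix 41/73 = 56.2%, Formula N 55/114 = 48.2% → the organic mix
Silt: the organic mix 22/32 = 68.8%, Formula N 225/378 = 59.5% → the organic mix
Overall: the organic mix 168/340 = 49.4%, Formula N 335/597 = 56.1% → Formula N
The organic mix wins each soil group but Formula N wins overall — the comparison reverses. The organic mix's plots skew toward clay, which has a lower base rate.

Yes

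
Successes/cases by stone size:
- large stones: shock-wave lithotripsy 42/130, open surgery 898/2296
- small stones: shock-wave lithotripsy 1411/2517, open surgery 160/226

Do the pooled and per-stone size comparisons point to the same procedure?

Large stones: shock-wave lithotripsy 42/130 = 32.3%, open surgery 898/2296 = 39.1% → open surgery
Small stones: shock-wave lithotripsy 1411/2517 = 56.1%, open surgery 160/226 = 70.8% → open surgery
Overall: shock-wave lithotripsy 1453/2647 = 54.9%, open surgery 1058/2522 = 42.0% → shock-wave lithotripsy
Open surgery wins each stone group but shock-wave lithotripsy wins overall — the comparison reverses. Open surgery's cases skew toward large stones, which has a lower base rate.

No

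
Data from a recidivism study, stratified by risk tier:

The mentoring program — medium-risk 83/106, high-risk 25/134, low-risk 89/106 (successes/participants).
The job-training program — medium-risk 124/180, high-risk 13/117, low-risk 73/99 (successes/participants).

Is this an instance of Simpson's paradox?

No

Medium-risk: the mentoring program 83/106 = 78.3%, the job-training program 124/180 = 68.9% → the mentoring program
High-risk: the mentoring program 25/134 = 18.7%, the job-training program 13/117 = 11.1% → the mentoring program
Low-risk: the mentoring program 89/106 = 84.0%, the job-training program 73/99 = 73.7% → the mentoring program
Overall: the mentoring program 197/346 = 56.9%, the job-training program 210/396 = 53.0% → the mentoring program
The mentoring program wins overall and in every risk group — no reversal.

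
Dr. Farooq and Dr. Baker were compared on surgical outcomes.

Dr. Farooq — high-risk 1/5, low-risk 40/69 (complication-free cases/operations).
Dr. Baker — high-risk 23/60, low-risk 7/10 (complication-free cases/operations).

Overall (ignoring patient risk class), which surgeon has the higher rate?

Dr. Farooq

High-risk: Dr. Farooq 1/5 = 20.0%, Dr. Baker 23/60 = 38.3% → Dr. Baker
Low-risk: Dr. Farooq 40/69 = 58.0%, Dr. Baker 7/10 = 70.0% → Dr. Baker
Overall: Dr. Farooq 41/74 = 55.4%, Dr. Baker 30/70 = 42.9% → Dr. Farooq
(Dr. Baker wins every patient risk group but Dr. Farooq wins overall — Dr. Baker's operations skew toward the low-rate high-risk group.)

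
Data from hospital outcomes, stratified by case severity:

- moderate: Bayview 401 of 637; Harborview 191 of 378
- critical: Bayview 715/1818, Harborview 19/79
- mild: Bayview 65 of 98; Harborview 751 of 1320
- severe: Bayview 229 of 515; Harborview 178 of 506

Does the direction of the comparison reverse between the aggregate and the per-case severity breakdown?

Moderate: Bayview 401/637 = 63.0%, Harborview 191/378 = 50.5% → Bayview
Critical: Bayview 715/1818 = 39.3%, Harborview 19/79 = 24.1% → Bayview
Mild: Bayview 65/98 = 66.3%, Harborview 751/1320 = 56.9% → Bayview
Severe: Bayview 229/515 = 44.5%, Harborview 178/506 = 35.2% → Bayview
Overall: Bayview 1410/3068 = 46.0%, Harborview 1139/2283 = 49.9% → Harborview
Bayview wins each case group but Harborview wins overall — the comparison reverses. Bayview's patients skew toward critical, which has a lower base rate.

Yes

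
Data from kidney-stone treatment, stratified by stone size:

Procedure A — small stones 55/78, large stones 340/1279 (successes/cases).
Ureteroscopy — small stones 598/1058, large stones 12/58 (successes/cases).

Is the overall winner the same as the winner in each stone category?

No

Small stones: Procedure A 55/78 = 70.5%, ureteroscopy 598/1058 = 56.5% → Procedure A
Large stones: Procedure A 340/1279 = 26.6%, ureteroscopy 12/58 = 20.7% → Procedure A
Overall: Procedure A 395/1357 = 29.1%, ureteroscopy 610/1116 = 54.7% → ureteroscopy
Procedure A wins each stone group but ureteroscopy wins overall — the comparison reverses. Procedure A's cases skew toward large stones, which has a lower base rate.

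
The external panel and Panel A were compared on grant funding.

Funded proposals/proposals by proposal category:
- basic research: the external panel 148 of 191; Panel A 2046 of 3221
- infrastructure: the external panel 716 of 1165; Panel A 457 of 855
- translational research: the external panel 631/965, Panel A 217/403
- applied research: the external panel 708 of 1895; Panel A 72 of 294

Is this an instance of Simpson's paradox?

Basic research: the external panel 148/191 = 77.5%, Panel A 2046/3221 = 63.5% → the external panel
Infrastructure: the external panel 716/1165 = 61.5%, Panel A 457/855 = 53.5% → the external panel
Translational research: the external panel 631/965 = 65.4%, Panel A 217/403 = 53.8% → the external panel
Applied research: the external panel 708/1895 = 37.4%, Panel A 72/294 = 24.5% → the external panel
Overall: the external panel 2203/4216 = 52.3%, Panel A 2792/4773 = 58.5% → Panel A
The external panel wins each proposal group but Panel A wins overall — the comparison reverses. The external panel's proposals skew toward applied research, which has a lower base rate.

Yes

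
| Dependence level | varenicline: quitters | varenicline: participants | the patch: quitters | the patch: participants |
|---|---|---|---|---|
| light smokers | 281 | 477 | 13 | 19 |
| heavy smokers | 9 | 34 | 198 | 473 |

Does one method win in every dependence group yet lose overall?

Yes

Light smokers: varenicline 281/477 = 58.9%, the patch 13/19 = 68.4% → the patch
Heavy smokers: varenicline 9/34 = 26.5%, the patch 198/473 = 41.9% → the patch
Overall: varenicline 290/511 = 56.8%, the patch 211/492 = 42.9% → varenicline
The patch wins each dependence group but varenicline wins overall — the comparison reverses. The patch's participants skew toward heavy smokers, which has a lower base rate.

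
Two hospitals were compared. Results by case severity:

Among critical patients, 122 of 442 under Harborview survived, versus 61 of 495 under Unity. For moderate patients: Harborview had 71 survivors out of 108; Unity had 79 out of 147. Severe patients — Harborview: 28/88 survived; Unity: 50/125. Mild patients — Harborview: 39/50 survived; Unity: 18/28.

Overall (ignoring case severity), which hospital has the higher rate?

Harborview

Critical: Harborview 122/442 = 27.6%, Unity 61/495 = 12.3% → Harborview
Moderate: Harborview 71/108 = 65.7%, Unity 79/147 = 53.7% → Harborview
Severe: Harborview 28/88 = 31.8%, Unity 50/125 = 40.0% → Unity
Mild: Harborview 39/50 = 78.0%, Unity 18/28 = 64.3% → Harborview
Overall: Harborview 260/688 = 37.8%, Unity 208/795 = 26.2% → Harborview
(Neither sweeps every case group, but Harborview has the higher pooled rate.)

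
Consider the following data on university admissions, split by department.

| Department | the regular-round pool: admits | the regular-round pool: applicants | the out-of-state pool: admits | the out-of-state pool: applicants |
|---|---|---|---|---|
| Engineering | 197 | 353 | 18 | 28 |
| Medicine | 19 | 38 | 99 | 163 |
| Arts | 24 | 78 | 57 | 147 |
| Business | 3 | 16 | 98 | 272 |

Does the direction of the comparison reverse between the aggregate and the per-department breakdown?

Engineering: the regular-round pool 197/353 = 55.8%, the out-of-state pool 18/28 = 64.3% → the out-of-state pool
Medicine: the regular-round pool 19/38 = 50.0%, the out-of-state pool 99/163 = 60.7% → the out-of-state pool
Arts: the regular-round pool 24/78 = 30.8%, the out-of-state pool 57/147 = 38.8% → the out-of-state pool
Business: the regular-round pool 3/16 = 18.8%, the out-of-state pool 98/272 = 36.0% → the out-of-state pool
Overall: the regular-round pool 243/485 = 50.1%, the out-of-state pool 272/610 = 44.6% → the regular-round pool
The out-of-state pool wins each department group but the regular-round pool wins overall — the comparison reverses. The out-of-state pool's applicants skew toward Business, which has a lower base rate.

Yes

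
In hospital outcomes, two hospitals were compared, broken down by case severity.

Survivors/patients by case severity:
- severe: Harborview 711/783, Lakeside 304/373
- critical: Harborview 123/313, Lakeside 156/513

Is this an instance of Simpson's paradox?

Severe: Harborview 711/783 = 90.8%, Lakeside 304/373 = 81.5% → Harborview
Critical: Harborview 123/313 = 39.3%, Lakeside 156/513 = 30.4% → Harborview
Overall: Harborview 834/1096 = 76.1%, Lakeside 460/886 = 51.9% → Harborview
Harborview wins overall and in every case group — no reversal.

No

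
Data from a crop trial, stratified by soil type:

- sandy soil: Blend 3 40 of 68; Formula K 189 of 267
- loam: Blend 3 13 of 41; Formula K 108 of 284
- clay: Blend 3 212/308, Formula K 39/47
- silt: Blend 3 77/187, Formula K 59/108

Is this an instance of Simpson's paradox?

Yes

Sandy soil: Blend 3 40/68 = 58.8%, Formula K 189/267 = 70.8% → Formula K
Loam: Blend 3 13/41 = 31.7%, Formula K 108/284 = 38.0% → Formula K
Clay: Blend 3 212/308 = 68.8%, Formula K 39/47 = 83.0% → Formula K
Silt: Blend 3 77/187 = 41.2%, Formula K 59/108 = 54.6% → Formula K
Overall: Blend 3 342/604 = 56.6%, Formula K 395/706 = 55.9% → Blend 3
Formula K wins each soil group but Blend 3 wins overall — the comparison reverses. Formula K's plots skew toward loam, which has a lower base rate.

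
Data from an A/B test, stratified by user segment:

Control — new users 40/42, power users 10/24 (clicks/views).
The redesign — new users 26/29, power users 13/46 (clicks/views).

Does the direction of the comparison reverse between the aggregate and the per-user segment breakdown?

No

New users: Control 40/42 = 95.2%, the redesign 26/29 = 89.7% → Control
Power users: Control 10/24 = 41.7%, the redesign 13/46 = 28.3% → Control
Overall: Control 50/66 = 75.8%, the redesign 39/75 = 52.0% → Control
Control wins overall and in every user group — no reversal.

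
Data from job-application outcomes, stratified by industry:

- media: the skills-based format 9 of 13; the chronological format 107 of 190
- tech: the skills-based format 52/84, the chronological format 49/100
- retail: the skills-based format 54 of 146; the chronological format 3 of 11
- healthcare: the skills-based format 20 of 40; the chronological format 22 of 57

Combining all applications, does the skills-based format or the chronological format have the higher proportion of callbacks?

the chronological format

Media: the skills-based format 9/13 = 69.2%, the chronological format 107/190 = 56.3% → the skills-based format
Tech: the skills-based format 52/84 = 61.9%, the chronological format 49/100 = 49.0% → the skills-based format
Retail: the skills-based format 54/146 = 37.0%, the chronological format 3/11 = 27.3% → the skills-based format
Healthcare: the skills-based format 20/40 = 50.0%, the chronological format 22/57 = 38.6% → the skills-based format
Overall: the skills-based format 135/283 = 47.7%, the chronological format 181/358 = 50.6% → the chronological format
(The skills-based format wins every industry group but the chronological format wins overall — the skills-based format's applications skew toward the low-rate retail group.)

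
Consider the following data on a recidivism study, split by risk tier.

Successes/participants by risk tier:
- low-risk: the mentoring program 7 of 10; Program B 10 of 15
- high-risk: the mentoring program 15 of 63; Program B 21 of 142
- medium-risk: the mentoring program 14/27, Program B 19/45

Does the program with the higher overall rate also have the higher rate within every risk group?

Yes

Low-risk: the mentoring program 7/10 = 70.0%, Program B 10/15 = 66.7% → the mentoring program
High-risk: the mentoring program 15/63 = 23.8%, Program B 21/142 = 14.8% → the mentoring program
Medium-risk: the mentoring program 14/27 = 51.9%, Program B 19/45 = 42.2% → the mentoring program
Overall: the mentoring program 36/100 = 36.0%, Program B 50/202 = 24.8% → the mentoring program
The mentoring program wins overall and in every risk group — no reversal.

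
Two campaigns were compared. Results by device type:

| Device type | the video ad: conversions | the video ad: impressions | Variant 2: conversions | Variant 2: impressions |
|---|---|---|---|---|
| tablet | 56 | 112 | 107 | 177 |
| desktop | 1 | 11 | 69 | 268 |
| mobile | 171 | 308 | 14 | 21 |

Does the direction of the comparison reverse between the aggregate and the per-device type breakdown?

Tablet: the video ad 56/112 = 50.0%, Variant 2 107/177 = 60.5% → Variant 2
Desktop: the video ad 1/11 = 9.1%, Variant 2 69/268 = 25.7% → Variant 2
Mobile: the video ad 171/308 = 55.5%, Variant 2 14/21 = 66.7% → Variant 2
Overall: the video ad 228/431 = 52.9%, Variant 2 190/466 = 40.8% → the video ad
Variant 2 wins each device group but the video ad wins overall — the comparison reverses. Variant 2's impressions skew toward desktop, which has a lower base rate.

Yes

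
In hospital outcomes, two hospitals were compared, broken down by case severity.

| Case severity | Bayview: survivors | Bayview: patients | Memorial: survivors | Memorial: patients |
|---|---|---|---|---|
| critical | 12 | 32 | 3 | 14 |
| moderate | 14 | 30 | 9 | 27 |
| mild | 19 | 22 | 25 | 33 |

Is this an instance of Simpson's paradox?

Critical: Bayview 12/32 = 37.5%, Memorial 3/14 = 21.4% → Bayview
Moderate: Bayview 14/30 = 46.7%, Memorial 9/27 = 33.3% → Bayview
Mild: Bayview 19/22 = 86.4%, Memorial 25/33 = 75.8% → Bayview
Overall: Bayview 45/84 = 53.6%, Memorial 37/74 = 50.0% → Bayview
Bayview wins overall and in every case group — no reversal.

No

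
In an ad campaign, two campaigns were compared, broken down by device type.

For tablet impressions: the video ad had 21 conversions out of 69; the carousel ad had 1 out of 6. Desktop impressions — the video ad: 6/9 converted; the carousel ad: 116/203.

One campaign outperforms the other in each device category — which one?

the video ad

Tablet: the video ad 21/69 = 30.4%, the carousel ad 1/6 = 16.7% → the video ad
Desktop: the video ad 6/9 = 66.7%, the carousel ad 116/203 = 57.1% → the video ad
The video ad has the higher rate in both groups.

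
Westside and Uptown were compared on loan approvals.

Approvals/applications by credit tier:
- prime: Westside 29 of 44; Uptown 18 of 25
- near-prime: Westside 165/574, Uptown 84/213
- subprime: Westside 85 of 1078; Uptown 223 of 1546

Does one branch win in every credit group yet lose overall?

Prime: Westside 29/44 = 65.9%, Uptown 18/25 = 72.0% → Uptown
Near-prime: Westside 165/574 = 28.7%, Uptown 84/213 = 39.4% → Uptown
Subprime: Westside 85/1078 = 7.9%, Uptown 223/1546 = 14.4% → Uptown
Overall: Westside 279/1696 = 16.5%, Uptown 325/1784 = 18.2% → Uptown
Uptown wins overall and in every credit group — no reversal.

No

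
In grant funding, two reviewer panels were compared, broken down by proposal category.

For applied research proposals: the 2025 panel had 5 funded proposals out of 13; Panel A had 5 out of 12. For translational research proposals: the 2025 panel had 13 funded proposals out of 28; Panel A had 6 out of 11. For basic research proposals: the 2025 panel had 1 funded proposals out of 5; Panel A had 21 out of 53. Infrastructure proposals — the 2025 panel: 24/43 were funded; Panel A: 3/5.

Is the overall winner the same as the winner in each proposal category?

Applied research: the 2025 panel 5/13 = 38.5%, Panel A 5/12 = 41.7% → Panel A
Translational research: the 2025 panel 13/28 = 46.4%, Panel A 6/11 = 54.5% → Panel A
Basic research: the 2025 panel 1/5 = 20.0%, Panel A 21/53 = 39.6% → Panel A
Infrastructure: the 2025 panel 24/43 = 55.8%, Panel A 3/5 = 60.0% → Panel A
Overall: the 2025 panel 43/89 = 48.3%, Panel A 35/81 = 43.2% → the 2025 panel
Panel A wins each proposal group but the 2025 panel wins overall — the comparison reverses. Panel A's proposals skew toward basic research, which has a lower base rate.

No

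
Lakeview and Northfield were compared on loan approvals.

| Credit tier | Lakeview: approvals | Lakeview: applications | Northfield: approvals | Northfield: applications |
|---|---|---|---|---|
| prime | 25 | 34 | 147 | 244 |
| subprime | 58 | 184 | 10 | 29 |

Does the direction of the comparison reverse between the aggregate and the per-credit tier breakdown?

No

Prime: Lakeview 25/34 = 73.5%, Northfield 147/244 = 60.2% → Lakeview
Subprime: Lakeview 58/184 = 31.5%, Northfield 10/29 = 34.5% → Northfield
Overall: Lakeview 83/218 = 38.1%, Northfield 157/273 = 57.5% → Northfield
Neither sweeps: Lakeview wins 1 of 2 groups, Northfield wins 1. Northfield wins overall but not every group — no Simpson reversal.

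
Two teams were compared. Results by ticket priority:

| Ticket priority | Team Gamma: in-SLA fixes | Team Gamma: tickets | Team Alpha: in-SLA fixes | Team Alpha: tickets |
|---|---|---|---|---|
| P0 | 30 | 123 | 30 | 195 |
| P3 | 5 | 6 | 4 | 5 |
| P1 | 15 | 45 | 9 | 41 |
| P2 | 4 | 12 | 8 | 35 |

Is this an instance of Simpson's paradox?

No

P0: Team Gamma 30/123 = 24.4%, Team Alpha 30/195 = 15.4% → Team Gamma
P3: Team Gamma 5/6 = 83.3%, Team Alpha 4/5 = 80.0% → Team Gamma
P1: Team Gamma 15/45 = 33.3%, Team Alpha 9/41 = 22.0% → Team Gamma
P2: Team Gamma 4/12 = 33.3%, Team Alpha 8/35 = 22.9% → Team Gamma
Overall: Team Gamma 54/186 = 29.0%, Team Alpha 51/276 = 18.5% → Team Gamma
Team Gamma wins overall and in every ticket group — no reversal.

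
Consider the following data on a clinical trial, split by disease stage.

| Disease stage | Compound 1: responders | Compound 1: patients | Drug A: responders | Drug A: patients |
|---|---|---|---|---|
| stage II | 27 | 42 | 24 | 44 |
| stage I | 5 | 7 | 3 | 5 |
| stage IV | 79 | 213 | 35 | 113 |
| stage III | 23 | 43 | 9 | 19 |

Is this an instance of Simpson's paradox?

Stage II: Compound 1 27/42 = 64.3%, Drug A 24/44 = 54.5% → Compound 1
Stage I: Compound 1 5/7 = 71.4%, Drug A 3/5 = 60.0% → Compound 1
Stage IV: Compound 1 79/213 = 37.1%, Drug A 35/113 = 31.0% → Compound 1
Stage III: Compound 1 23/43 = 53.5%, Drug A 9/19 = 47.4% → Compound 1
Overall: Compound 1 134/305 = 43.9%, Drug A 71/181 = 39.2% → Compound 1
Compound 1 wins overall and in every disease group — no reversal.

No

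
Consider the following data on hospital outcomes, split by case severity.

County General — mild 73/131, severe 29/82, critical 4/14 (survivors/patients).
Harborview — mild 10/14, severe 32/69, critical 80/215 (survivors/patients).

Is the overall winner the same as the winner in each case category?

Mild: County General 73/131 = 55.7%, Harborview 10/14 = 71.4% → Harborview
Severe: County General 29/82 = 35.4%, Harborview 32/69 = 46.4% → Harborview
Critical: County General 4/14 = 28.6%, Harborview 80/215 = 37.2% → Harborview
Overall: County General 106/227 = 46.7%, Harborview 122/298 = 40.9% → County General
Harborview wins each case group but County General wins overall — the comparison reverses. Harborview's patients skew toward critical, which has a lower base rate.

No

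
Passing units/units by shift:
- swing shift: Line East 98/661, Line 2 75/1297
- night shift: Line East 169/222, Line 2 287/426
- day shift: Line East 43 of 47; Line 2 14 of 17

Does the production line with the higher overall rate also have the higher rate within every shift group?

Swing shift: Line East 98/661 = 14.8%, Line 2 75/1297 = 5.8% → Line East
Night shift: Line East 169/222 = 76.1%, Line 2 287/426 = 67.4% → Line East
Day shift: Line East 43/47 = 91.5%, Line 2 14/17 = 82.4% → Line East
Overall: Line East 310/930 = 33.3%, Line 2 376/1740 = 21.6% → Line East
Line East wins overall and in every shift group — no reversal.

Yes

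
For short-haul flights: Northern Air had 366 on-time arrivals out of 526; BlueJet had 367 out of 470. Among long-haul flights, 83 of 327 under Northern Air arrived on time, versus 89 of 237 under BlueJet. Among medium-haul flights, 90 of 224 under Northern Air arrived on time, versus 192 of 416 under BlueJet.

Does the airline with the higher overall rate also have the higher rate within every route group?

Short-haul: Northern Air 366/526 = 69.6%, BlueJet 367/470 = 78.1% → BlueJet
Long-haul: Northern Air 83/327 = 25.4%, BlueJet 89/237 = 37.6% → BlueJet
Medium-haul: Northern Air 90/224 = 40.2%, BlueJet 192/416 = 46.2% → BlueJet
Overall: Northern Air 539/1077 = 50.0%, BlueJet 648/1123 = 57.7% → BlueJet
BlueJet wins overall and in every route group — no reversal.

Yes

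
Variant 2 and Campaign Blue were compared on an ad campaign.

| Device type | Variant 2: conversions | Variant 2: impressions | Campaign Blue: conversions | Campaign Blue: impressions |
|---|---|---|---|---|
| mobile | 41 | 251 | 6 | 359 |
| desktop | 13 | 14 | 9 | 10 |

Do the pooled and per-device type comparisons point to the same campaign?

Yes

Mobile: Variant 2 41/251 = 16.3%, Campaign Blue 6/359 = 1.7% → Variant 2
Desktop: Variant 2 13/14 = 92.9%, Campaign Blue 9/10 = 90.0% → Variant 2
Overall: Variant 2 54/265 = 20.4%, Campaign Blue 15/369 = 4.1% → Variant 2
Variant 2 wins overall and in every device group — no reversal.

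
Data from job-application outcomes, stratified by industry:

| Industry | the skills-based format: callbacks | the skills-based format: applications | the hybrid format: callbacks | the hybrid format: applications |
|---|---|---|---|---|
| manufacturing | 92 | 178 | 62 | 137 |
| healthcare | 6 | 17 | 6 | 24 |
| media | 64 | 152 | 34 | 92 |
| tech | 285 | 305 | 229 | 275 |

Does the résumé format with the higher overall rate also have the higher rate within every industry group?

Manufacturing: the skills-based format 92/178 = 51.7%, the hybrid format 62/137 = 45.3% → the skills-based format
Healthcare: the skills-based format 6/17 = 35.3%, the hybrid format 6/24 = 25.0% → the skills-based format
Media: the skills-based format 64/152 = 42.1%, the hybrid format 34/92 = 37.0% → the skills-based format
Tech: the skills-based format 285/305 = 93.4%, the hybrid format 229/275 = 83.3% → the skills-based format
Overall: the skills-based format 447/652 = 68.6%, the hybrid format 331/528 = 62.7% → the skills-based format
The skills-based format wins overall and in every industry group — no reversal.

Yes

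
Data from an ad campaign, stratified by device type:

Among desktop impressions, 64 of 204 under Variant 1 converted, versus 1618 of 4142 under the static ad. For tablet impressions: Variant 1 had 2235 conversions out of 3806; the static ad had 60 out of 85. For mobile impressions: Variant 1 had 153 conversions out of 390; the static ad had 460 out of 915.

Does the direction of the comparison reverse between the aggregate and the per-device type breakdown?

Desktop: Variant 1 64/204 = 31.4%, the static ad 1618/4142 = 39.1% → the static ad
Tablet: Variant 1 2235/3806 = 58.7%, the static ad 60/85 = 70.6% → the static ad
Mobile: Variant 1 153/390 = 39.2%, the static ad 460/915 = 50.3% → the static ad
Overall: Variant 1 2452/4400 = 55.7%, the static ad 2138/5142 = 41.6% → Variant 1
The static ad wins each device group but Variant 1 wins overall — the comparison reverses. The static ad's impressions skew toward desktop, which has a lower base rate.

Yes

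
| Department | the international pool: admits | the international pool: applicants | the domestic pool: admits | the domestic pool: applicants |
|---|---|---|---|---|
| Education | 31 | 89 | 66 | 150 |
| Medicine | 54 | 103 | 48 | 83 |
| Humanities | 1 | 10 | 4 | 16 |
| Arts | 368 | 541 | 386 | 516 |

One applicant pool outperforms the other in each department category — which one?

the domestic pool

Education: the international pool 31/89 = 34.8%, the domestic pool 66/150 = 44.0% → the domestic pool
Medicine: the international pool 54/103 = 52.4%, the domestic pool 48/83 = 57.8% → the domestic pool
Humanities: the international pool 1/10 = 10.0%, the domestic pool 4/16 = 25.0% → the domestic pool
Arts: the international pool 368/541 = 68.0%, the domestic pool 386/516 = 74.8% → the domestic pool
The domestic pool has the higher rate in all 4 groups.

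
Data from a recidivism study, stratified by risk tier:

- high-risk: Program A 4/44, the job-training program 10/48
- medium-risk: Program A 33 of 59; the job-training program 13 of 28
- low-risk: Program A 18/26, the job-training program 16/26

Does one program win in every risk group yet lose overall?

High-risk: Program A 4/44 = 9.1%, the job-training program 10/48 = 20.8% → the job-training program
Medium-risk: Program A 33/59 = 55.9%, the job-training program 13/28 = 46.4% → Program A
Low-risk: Program A 18/26 = 69.2%, the job-training program 16/26 = 61.5% → Program A
Overall: Program A 55/129 = 42.6%, the job-training program 39/102 = 38.2% → Program A
Neither sweeps: Program A wins 2 of 3 groups, the job-training program wins 1. Program A wins overall but not every group — no Simpson reversal.

No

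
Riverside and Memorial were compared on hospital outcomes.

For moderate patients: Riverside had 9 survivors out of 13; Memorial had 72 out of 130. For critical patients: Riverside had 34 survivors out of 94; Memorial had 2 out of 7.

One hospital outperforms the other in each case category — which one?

Riverside

Moderate: Riverside 9/13 = 69.2%, Memorial 72/130 = 55.4% → Riverside
Critical: Riverside 34/94 = 36.2%, Memorial 2/7 = 28.6% → Riverside
Riverside has the higher rate in both groups.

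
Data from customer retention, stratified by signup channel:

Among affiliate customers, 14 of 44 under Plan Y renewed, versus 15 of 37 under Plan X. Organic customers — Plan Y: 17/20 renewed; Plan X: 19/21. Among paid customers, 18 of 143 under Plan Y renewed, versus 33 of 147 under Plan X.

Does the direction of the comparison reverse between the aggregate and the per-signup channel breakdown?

Affiliate: Plan Y 14/44 = 31.8%, Plan X 15/37 = 40.5% → Plan X
Organic: Plan Y 17/20 = 85.0%, Plan X 19/21 = 90.5% → Plan X
Paid: Plan Y 18/143 = 12.6%, Plan X 33/147 = 22.4% → Plan X
Overall: Plan Y 49/207 = 23.7%, Plan X 67/205 = 32.7% → Plan X
Plan X wins overall and in every signup group — no reversal.

No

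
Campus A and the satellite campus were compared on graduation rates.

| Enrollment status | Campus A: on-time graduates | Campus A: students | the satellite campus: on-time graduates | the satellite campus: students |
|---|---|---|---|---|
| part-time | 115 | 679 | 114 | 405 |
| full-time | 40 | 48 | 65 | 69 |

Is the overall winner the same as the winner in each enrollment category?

Part-time: Campus A 115/679 = 16.9%, the satellite campus 114/405 = 28.1% → the satellite campus
Full-time: Campus A 40/48 = 83.3%, the satellite campus 65/69 = 94.2% → the satellite campus
Overall: Campus A 155/727 = 21.3%, the satellite campus 179/474 = 37.8% → the satellite campus
The satellite campus wins overall and in every enrollment group — no reversal.

Yes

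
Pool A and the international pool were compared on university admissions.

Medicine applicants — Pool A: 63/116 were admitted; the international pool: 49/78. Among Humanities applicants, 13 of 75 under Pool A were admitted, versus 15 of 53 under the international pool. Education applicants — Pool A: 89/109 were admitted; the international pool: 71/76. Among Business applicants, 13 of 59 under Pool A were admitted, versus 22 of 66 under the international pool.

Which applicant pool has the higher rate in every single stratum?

the international pool

Medicine: Pool A 63/116 = 54.3%, the international pool 49/78 = 62.8% → the international pool
Humanities: Pool A 13/75 = 17.3%, the international pool 15/53 = 28.3% → the international pool
Education: Pool A 89/109 = 81.7%, the international pool 71/76 = 93.4% → the international pool
Business: Pool A 13/59 = 22.0%, the international pool 22/66 = 33.3% → the international pool
The international pool has the higher rate in all 4 groups.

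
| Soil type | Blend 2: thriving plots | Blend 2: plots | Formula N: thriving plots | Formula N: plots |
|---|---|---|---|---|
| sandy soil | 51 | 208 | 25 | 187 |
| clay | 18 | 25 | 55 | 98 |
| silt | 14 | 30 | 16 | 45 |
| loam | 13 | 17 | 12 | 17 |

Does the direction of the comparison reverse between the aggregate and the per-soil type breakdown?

No

Sandy soil: Blend 2 51/208 = 24.5%, Formula N 25/187 = 13.4% → Blend 2
Clay: Blend 2 18/25 = 72.0%, Formula N 55/98 = 56.1% → Blend 2
Silt: Blend 2 14/30 = 46.7%, Formula N 16/45 = 35.6% → Blend 2
Loam: Blend 2 13/17 = 76.5%, Formula N 12/17 = 70.6% → Blend 2
Overall: Blend 2 96/280 = 34.3%, Formula N 108/347 = 31.1% → Blend 2
Blend 2 wins overall and in every soil group — no reversal.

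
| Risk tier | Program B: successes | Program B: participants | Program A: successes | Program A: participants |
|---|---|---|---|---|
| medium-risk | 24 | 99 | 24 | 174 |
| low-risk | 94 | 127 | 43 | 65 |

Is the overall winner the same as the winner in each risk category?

Yes

Medium-risk: Program B 24/99 = 24.2%, Program A 24/174 = 13.8% → Program B
Low-risk: Program B 94/127 = 74.0%, Program A 43/65 = 66.2% → Program B
Overall: Program B 118/226 = 52.2%, Program A 67/239 = 28.0% → Program B
Program B wins overall and in every risk group — no reversal.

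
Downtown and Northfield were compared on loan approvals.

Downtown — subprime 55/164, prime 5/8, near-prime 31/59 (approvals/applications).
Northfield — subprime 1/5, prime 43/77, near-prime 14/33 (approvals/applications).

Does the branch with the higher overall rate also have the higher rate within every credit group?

Subprime: Downtown 55/164 = 33.5%, Northfield 1/5 = 20.0% → Downtown
Prime: Downtown 5/8 = 62.5%, Northfield 43/77 = 55.8% → Downtown
Near-prime: Downtown 31/59 = 52.5%, Northfield 14/33 = 42.4% → Downtown
Overall: Downtown 91/231 = 39.4%, Northfield 58/115 = 50.4% → Northfield
Downtown wins each credit group but Northfield wins overall — the comparison reverses. Downtown's applications skew toward subprime, which has a lower base rate.

No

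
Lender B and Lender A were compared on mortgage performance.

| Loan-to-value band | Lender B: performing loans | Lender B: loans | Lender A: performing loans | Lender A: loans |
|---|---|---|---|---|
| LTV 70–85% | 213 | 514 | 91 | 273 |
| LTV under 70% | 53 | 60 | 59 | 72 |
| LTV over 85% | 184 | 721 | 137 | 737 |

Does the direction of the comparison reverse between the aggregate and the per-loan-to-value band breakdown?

No

LTV 70–85%: Lender B 213/514 = 41.4%, Lender A 91/273 = 33.3% → Lender B
LTV under 70%: Lender B 53/60 = 88.3%, Lender A 59/72 = 81.9% → Lender B
LTV over 85%: Lender B 184/721 = 25.5%, Lender A 137/737 = 18.6% → Lender B
Overall: Lender B 450/1295 = 34.7%, Lender A 287/1082 = 26.5% → Lender B
Lender B wins overall and in every loan-to-value group — no reversal.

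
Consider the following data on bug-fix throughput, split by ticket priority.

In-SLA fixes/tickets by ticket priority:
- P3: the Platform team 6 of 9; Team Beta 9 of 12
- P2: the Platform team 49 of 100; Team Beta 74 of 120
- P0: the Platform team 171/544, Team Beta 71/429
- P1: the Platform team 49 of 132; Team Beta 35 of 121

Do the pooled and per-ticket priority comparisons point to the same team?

P3: the Platform team 6/9 = 66.7%, Team Beta 9/12 = 75.0% → Team Beta
P2: the Platform team 49/100 = 49.0%, Team Beta 74/120 = 61.7% → Team Beta
P0: the Platform team 171/544 = 31.4%, Team Beta 71/429 = 16.6% → the Platform team
P1: the Platform team 49/132 = 37.1%, Team Beta 35/121 = 28.9% → the Platform team
Overall: the Platform team 275/785 = 35.0%, Team Beta 189/682 = 27.7% → the Platform team
Neither sweeps: the Platform team wins 2 of 4 groups, Team Beta wins 2. The Platform team wins overall but not every group — no Simpson reversal.

No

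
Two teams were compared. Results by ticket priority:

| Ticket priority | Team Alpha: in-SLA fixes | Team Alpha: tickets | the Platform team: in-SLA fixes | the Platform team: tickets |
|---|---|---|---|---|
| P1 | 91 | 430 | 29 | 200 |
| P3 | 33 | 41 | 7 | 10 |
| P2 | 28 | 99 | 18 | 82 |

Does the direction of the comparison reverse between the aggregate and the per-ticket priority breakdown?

No

P1: Team Alpha 91/430 = 21.2%, the Platform team 29/200 = 14.5% → Team Alpha
P3: Team Alpha 33/41 = 80.5%, the Platform team 7/10 = 70.0% → Team Alpha
P2: Team Alpha 28/99 = 28.3%, the Platform team 18/82 = 22.0% → Team Alpha
Overall: Team Alpha 152/570 = 26.7%, the Platform team 54/292 = 18.5% → Team Alpha
Team Alpha wins overall and in every ticket group — no reversal.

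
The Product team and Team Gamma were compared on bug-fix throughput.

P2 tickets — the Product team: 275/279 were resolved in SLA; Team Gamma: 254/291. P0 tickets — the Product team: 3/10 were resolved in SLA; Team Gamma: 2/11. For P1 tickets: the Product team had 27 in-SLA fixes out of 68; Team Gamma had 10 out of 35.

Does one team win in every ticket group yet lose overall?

No

P2: the Product team 275/279 = 98.6%, Team Gamma 254/291 = 87.3% → the Product team
P0: the Product team 3/10 = 30.0%, Team Gamma 2/11 = 18.2% → the Product team
P1: the Product team 27/68 = 39.7%, Team Gamma 10/35 = 28.6% → the Product team
Overall: the Product team 305/357 = 85.4%, Team Gamma 266/337 = 78.9% → the Product team
The Product team wins overall and in every ticket group — no reversal.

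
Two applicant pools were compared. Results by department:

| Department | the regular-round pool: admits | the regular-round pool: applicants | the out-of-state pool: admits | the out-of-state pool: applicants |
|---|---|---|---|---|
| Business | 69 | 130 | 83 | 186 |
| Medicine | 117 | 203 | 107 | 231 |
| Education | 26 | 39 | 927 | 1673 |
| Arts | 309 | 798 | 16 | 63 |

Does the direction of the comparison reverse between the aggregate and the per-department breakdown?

Business: the regular-round pool 69/130 = 53.1%, the out-of-state pool 83/186 = 44.6% → the regular-round pool
Medicine: the regular-round pool 117/203 = 57.6%, the out-of-state pool 107/231 = 46.3% → the regular-round pool
Education: the regular-round pool 26/39 = 66.7%, the out-of-state pool 927/1673 = 55.4% → the regular-round pool
Arts: the regular-round pool 309/798 = 38.7%, the out-of-state pool 16/63 = 25.4% → the regular-round pool
Overall: the regular-round pool 521/1170 = 44.5%, the out-of-state pool 1133/2153 = 52.6% → the out-of-state pool
The regular-round pool wins each department group but the out-of-state pool wins overall — the comparison reverses. The regular-round pool's applicants skew toward Arts, which has a lower base rate.

Yes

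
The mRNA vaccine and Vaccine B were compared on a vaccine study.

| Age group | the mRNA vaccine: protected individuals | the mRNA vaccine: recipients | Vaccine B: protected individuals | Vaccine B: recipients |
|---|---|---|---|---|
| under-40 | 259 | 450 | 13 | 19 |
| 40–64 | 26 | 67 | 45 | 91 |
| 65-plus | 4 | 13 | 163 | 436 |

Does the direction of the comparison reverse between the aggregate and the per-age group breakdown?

Under-40: the mRNA vaccine 259/450 = 57.6%, Vaccine B 13/19 = 68.4% → Vaccine B
40–64: the mRNA vaccine 26/67 = 38.8%, Vaccine B 45/91 = 49.5% → Vaccine B
65-plus: the mRNA vaccine 4/13 = 30.8%, Vaccine B 163/436 = 37.4% → Vaccine B
Overall: the mRNA vaccine 289/530 = 54.5%, Vaccine B 221/546 = 40.5% → the mRNA vaccine
Vaccine B wins each age group but the mRNA vaccine wins overall — the comparison reverses. Vaccine B's recipients skew toward 65-plus, which has a lower base rate.

Yes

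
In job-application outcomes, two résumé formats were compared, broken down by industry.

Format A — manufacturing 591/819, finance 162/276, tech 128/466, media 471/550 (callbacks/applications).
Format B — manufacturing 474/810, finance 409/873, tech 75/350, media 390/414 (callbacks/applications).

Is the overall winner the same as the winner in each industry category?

No

Manufacturing: Format A 591/819 = 72.2%, Format B 474/810 = 58.5% → Format A
Finance: Format A 162/276 = 58.7%, Format B 409/873 = 46.8% → Format A
Tech: Format A 128/466 = 27.5%, Format B 75/350 = 21.4% → Format A
Media: Format A 471/550 = 85.6%, Format B 390/414 = 94.2% → Format B
Overall: Format A 1352/2111 = 64.0%, Format B 1348/2447 = 55.1% → Format A
Neither sweeps: Format A wins 3 of 4 groups, Format B wins 1. Format A wins overall but not every group — no Simpson reversal.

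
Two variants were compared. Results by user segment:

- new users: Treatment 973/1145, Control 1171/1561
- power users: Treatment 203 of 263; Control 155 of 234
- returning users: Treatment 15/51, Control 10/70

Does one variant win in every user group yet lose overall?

New users: Treatment 973/1145 = 85.0%, Control 1171/1561 = 75.0% → Treatment
Power users: Treatment 203/263 = 77.2%, Control 155/234 = 66.2% → Treatment
Returning users: Treatment 15/51 = 29.4%, Control 10/70 = 14.3% → Treatment
Overall: Treatment 1191/1459 = 81.6%, Control 1336/1865 = 71.6% → Treatment
Treatment wins overall and in every user group — no reversal.

No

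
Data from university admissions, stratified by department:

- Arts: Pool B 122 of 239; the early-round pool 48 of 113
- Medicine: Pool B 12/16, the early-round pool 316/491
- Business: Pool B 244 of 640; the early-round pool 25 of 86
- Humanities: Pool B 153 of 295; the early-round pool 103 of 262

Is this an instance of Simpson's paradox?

Yes

Arts: Pool B 122/239 = 51.0%, the early-round pool 48/113 = 42.5% → Pool B
Medicine: Pool B 12/16 = 75.0%, the early-round pool 316/491 = 64.4% → Pool B
Business: Pool B 244/640 = 38.1%, the early-round pool 25/86 = 29.1% → Pool B
Humanities: Pool B 153/295 = 51.9%, the early-round pool 103/262 = 39.3% → Pool B
Overall: Pool B 531/1190 = 44.6%, the early-round pool 492/952 = 51.7% → the early-round pool
Pool B wins each department group but the early-round pool wins overall — the comparison reverses. Pool B's applicants skew toward Business, which has a lower base rate.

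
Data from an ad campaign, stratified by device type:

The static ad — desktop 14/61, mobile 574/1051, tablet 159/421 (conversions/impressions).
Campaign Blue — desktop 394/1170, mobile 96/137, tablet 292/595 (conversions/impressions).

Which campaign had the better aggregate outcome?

Desktop: the static ad 14/61 = 23.0%, Campaign Blue 394/1170 = 33.7% → Campaign Blue
Mobile: the static ad 574/1051 = 54.6%, Campaign Blue 96/137 = 70.1% → Campaign Blue
Tablet: the static ad 159/421 = 37.8%, Campaign Blue 292/595 = 49.1% → Campaign Blue
Overall: the static ad 747/1533 = 48.7%, Campaign Blue 782/1902 = 41.1% → the static ad
(Campaign Blue wins every device group but the static ad wins overall — Campaign Blue's impressions skew toward the low-rate desktop group.)

the static ad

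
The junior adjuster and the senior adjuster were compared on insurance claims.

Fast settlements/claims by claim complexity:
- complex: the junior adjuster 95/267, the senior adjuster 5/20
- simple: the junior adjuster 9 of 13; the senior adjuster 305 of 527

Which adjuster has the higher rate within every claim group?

Complex: the junior adjuster 95/267 = 35.6%, the senior adjuster 5/20 = 25.0% → the junior adjuster
Simple: the junior adjuster 9/13 = 69.2%, the senior adjuster 305/527 = 57.9% → the junior adjuster
The junior adjuster has the higher rate in both groups.

the junior adjuster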